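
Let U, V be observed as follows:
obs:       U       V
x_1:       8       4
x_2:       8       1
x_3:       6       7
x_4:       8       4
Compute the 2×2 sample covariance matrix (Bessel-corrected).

Step 1 — column means:
  mean(U) = (8 + 8 + 6 + 8) / 4 = 30/4 = 7.5
  mean(V) = (4 + 1 + 7 + 4) / 4 = 16/4 = 4

Step 2 — sample covariance S[i,j] = (1/(n-1)) · Σ_k (x_{k,i} - mean_i) · (x_{k,j} - mean_j), with n-1 = 3.
  S[U,U] = ((0.5)·(0.5) + (0.5)·(0.5) + (-1.5)·(-1.5) + (0.5)·(0.5)) / 3 = 3/3 = 1
  S[U,V] = ((0.5)·(0) + (0.5)·(-3) + (-1.5)·(3) + (0.5)·(0)) / 3 = -6/3 = -2
  S[V,V] = ((0)·(0) + (-3)·(-3) + (3)·(3) + (0)·(0)) / 3 = 18/3 = 6

S is symmetric (S[j,i] = S[i,j]). Assembling:

S = [[1, -2],
 [-2, 6]]


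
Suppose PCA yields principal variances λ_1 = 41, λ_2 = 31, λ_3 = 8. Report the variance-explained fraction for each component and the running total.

Step 1 — total variance = trace(Sigma) = Σ λ_i = 41 + 31 + 8 = 80.

Step 2 — fraction explained by component i = λ_i / Σ λ:
  PC1: 41/80 = 0.5125
  PC2: 31/80 = 0.3875
  PC3: 8/80 = 0.1

Step 3 — cumulative fraction after k components = (λ_1 + ... + λ_k) / Σ λ:
  k = 1: 41/80 = 0.5125
  k = 2: (41 + 31)/80 = 72/80 = 0.9
  k = 3: (41 + 31 + 8)/80 = 80/80 = 1

Summary (fraction, with percent):

explained: PC1 0.5125 (51.25%), PC2 0.3875 (38.75%), PC3 0.1 (10%);  cumulative: 0.5125, 0.9, 1


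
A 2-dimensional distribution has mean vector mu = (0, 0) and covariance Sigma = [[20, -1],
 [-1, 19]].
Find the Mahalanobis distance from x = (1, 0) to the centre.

Step 1 — centre the observation: (x - mu) = (1, 0).

Step 2 — invert Sigma. det(Sigma) = 20·19 - (-1)² = 379.
  Sigma^{-1} = (1/det) · [[d, -b], [-b, a]] = [[0.0501, 0.0026],
 [0.0026, 0.0528]].

Step 3 — form the quadratic (x - mu)^T · Sigma^{-1} · (x - mu):
  Sigma^{-1} · (x - mu) = (0.0501, 0.0026).
  (x - mu)^T · [Sigma^{-1} · (x - mu)] = (1)·(0.0501) + (0)·(0.0026) = 0.0501.

Step 4 — take square root: d = √(0.0501) ≈ 0.2239.

d(x, mu) = √(0.0501) ≈ 0.2239


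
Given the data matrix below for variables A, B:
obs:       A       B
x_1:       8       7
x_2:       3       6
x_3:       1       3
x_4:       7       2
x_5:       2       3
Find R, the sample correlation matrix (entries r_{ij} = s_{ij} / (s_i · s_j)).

Step 1 — column means:
  mean(A) = (8 + 3 + 1 + 7 + 2) / 5 = 21/5 = 4.2
  mean(B) = (7 + 6 + 3 + 2 + 3) / 5 = 21/5 = 4.2

Step 2 — sample variances and covariances s[i,j] = (1/(n-1)) · Σ_k (x_{k,i} - mean_i) · (x_{k,j} - mean_j), with n-1 = 4:
  s[A,A] = ((3.8)·(3.8) + (-1.2)·(-1.2) + (-3.2)·(-3.2) + (2.8)·(2.8) + (-2.2)·(-2.2)) / 4 = 38.8/4 = 9.7
  s[A,B] = ((3.8)·(2.8) + (-1.2)·(1.8) + (-3.2)·(-1.2) + (2.8)·(-2.2) + (-2.2)·(-1.2)) / 4 = 8.8/4 = 2.2
  s[B,B] = ((2.8)·(2.8) + (1.8)·(1.8) + (-1.2)·(-1.2) + (-2.2)·(-2.2) + (-1.2)·(-1.2)) / 4 = 18.8/4 = 4.7
  Sample standard deviations s_i = √(s[i,i]):
  s(A) = √(9.7) = 3.1145
  s(B) = √(4.7) = 2.1679

Step 3 — r_{ij} = s_{ij} / (s_i · s_j):
  r[A,A] = 1 (diagonal).
  r[A,B] = 2.2 / (3.1145 · 2.1679) = 2.2 / 6.752 = 0.3258
  r[B,B] = 1 (diagonal).

R is symmetric with unit diagonal. Assembling:

R = [[1, 0.3258],
 [0.3258, 1]]


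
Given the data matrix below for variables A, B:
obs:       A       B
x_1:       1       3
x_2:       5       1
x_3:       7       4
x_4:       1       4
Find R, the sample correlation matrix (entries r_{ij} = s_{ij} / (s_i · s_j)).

Step 1 — column means:
  mean(A) = (1 + 5 + 7 + 1) / 4 = 14/4 = 3.5
  mean(B) = (3 + 1 + 4 + 4) / 4 = 12/4 = 3

Step 2 — sample variances and covariances s[i,j] = (1/(n-1)) · Σ_k (x_{k,i} - mean_i) · (x_{k,j} - mean_j), with n-1 = 3:
  s[A,A] = ((-2.5)·(-2.5) + (1.5)·(1.5) + (3.5)·(3.5) + (-2.5)·(-2.5)) / 3 = 27/3 = 9
  s[A,B] = ((-2.5)·(0) + (1.5)·(-2) + (3.5)·(1) + (-2.5)·(1)) / 3 = -2/3 = -0.6667
  s[B,B] = ((0)·(0) + (-2)·(-2) + (1)·(1) + (1)·(1)) / 3 = 6/3 = 2
  Sample standard deviations s_i = √(s[i,i]):
  s(A) = √(9) = 3
  s(B) = √(2) = 1.4142

Step 3 — r_{ij} = s_{ij} / (s_i · s_j):
  r[A,A] = 1 (diagonal).
  r[A,B] = -0.6667 / (3 · 1.4142) = -0.6667 / 4.2426 = -0.1571
  r[B,B] = 1 (diagonal).

R is symmetric with unit diagonal. Assembling:

R = [[1, -0.1571],
 [-0.1571, 1]]


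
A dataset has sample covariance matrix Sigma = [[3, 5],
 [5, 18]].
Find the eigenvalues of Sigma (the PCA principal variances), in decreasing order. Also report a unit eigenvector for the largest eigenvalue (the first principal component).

Step 1 — characteristic polynomial of 2×2 Sigma:
  det(Sigma - λI) = λ² - trace · λ + det = 0.
  trace = 3 + 18 = 21, det = 3·18 - (5)² = 29.
Step 2 — discriminant:
  Δ = trace² - 4·det = 441 - 116 = 325.
Step 3 — eigenvalues:
  λ = (trace ± √Δ)/2 = (21 ± 18.0278)/2,
  λ_1 = 19.5139,  λ_2 = 1.4861.

Step 4 — unit eigenvector for λ_1: solve (Sigma - λ_1 I)v = 0. First row:
  (3 - 19.5139)·v_x + (5)·v_y = 0, i.e. (-16.5139)·v_x + (5)·v_y = 0,
  so v ∝ (b, λ_1 - a) = (5, 16.5139) = u.
  ||u|| = √((5)² + (16.5139)²) = √(297.7082) ≈ 17.2542,
  v_1 = u/||u|| ≈ (0.2898, 0.9571) (||v_1|| = 1).

λ_1 = 19.5139,  λ_2 = 1.4861;  v_1 ≈ (0.2898, 0.9571)


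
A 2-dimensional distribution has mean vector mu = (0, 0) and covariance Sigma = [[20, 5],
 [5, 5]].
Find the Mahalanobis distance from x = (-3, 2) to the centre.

Step 1 — centre the observation: (x - mu) = (-3, 2).

Step 2 — invert Sigma. det(Sigma) = 20·5 - (5)² = 75.
  Sigma^{-1} = (1/det) · [[d, -b], [-b, a]] = [[0.0667, -0.0667],
 [-0.0667, 0.2667]].

Step 3 — form the quadratic (x - mu)^T · Sigma^{-1} · (x - mu):
  Sigma^{-1} · (x - mu) = (-0.3333, 0.7333).
  (x - mu)^T · [Sigma^{-1} · (x - mu)] = (-3)·(-0.3333) + (2)·(0.7333) = 2.4667.

Step 4 — take square root: d = √(2.4667) ≈ 1.5706.

d(x, mu) = √(2.4667) ≈ 1.5706


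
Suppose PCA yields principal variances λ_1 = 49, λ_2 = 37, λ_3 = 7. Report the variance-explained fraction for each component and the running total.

Step 1 — total variance = trace(Sigma) = Σ λ_i = 49 + 37 + 7 = 93.

Step 2 — fraction explained by component i = λ_i / Σ λ:
  PC1: 49/93 = 0.5269
  PC2: 37/93 = 0.3978
  PC3: 7/93 = 0.0753

Step 3 — cumulative fraction after k components = (λ_1 + ... + λ_k) / Σ λ:
  k = 1: 49/93 = 0.5269
  k = 2: (49 + 37)/93 = 86/93 = 0.9247
  k = 3: (49 + 37 + 7)/93 = 93/93 = 1

Summary (fraction, with percent):

explained: PC1 0.5269 (52.69%), PC2 0.3978 (39.78%), PC3 0.0753 (7.53%);  cumulative: 0.5269, 0.9247, 1


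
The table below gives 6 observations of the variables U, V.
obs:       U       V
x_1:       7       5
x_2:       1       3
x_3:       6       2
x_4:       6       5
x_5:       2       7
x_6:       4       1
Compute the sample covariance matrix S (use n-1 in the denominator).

Step 1 — column means:
  mean(U) = (7 + 1 + 6 + 6 + 2 + 4) / 6 = 26/6 = 4.3333
  mean(V) = (5 + 3 + 2 + 5 + 7 + 1) / 6 = 23/6 = 3.8333

Step 2 — sample covariance S[i,j] = (1/(n-1)) · Σ_k (x_{k,i} - mean_i) · (x_{k,j} - mean_j), with n-1 = 5.
  S[U,U] = ((2.6667)·(2.6667) + (-3.3333)·(-3.3333) + (1.6667)·(1.6667) + (1.6667)·(1.6667) + (-2.3333)·(-2.3333) + (-0.3333)·(-0.3333)) / 5 = 29.3333/5 = 5.8667
  S[U,V] = ((2.6667)·(1.1667) + (-3.3333)·(-0.8333) + (1.6667)·(-1.8333) + (1.6667)·(1.1667) + (-2.3333)·(3.1667) + (-0.3333)·(-2.8333)) / 5 = -1.6667/5 = -0.3333
  S[V,V] = ((1.1667)·(1.1667) + (-0.8333)·(-0.8333) + (-1.8333)·(-1.8333) + (1.1667)·(1.1667) + (3.1667)·(3.1667) + (-2.8333)·(-2.8333)) / 5 = 24.8333/5 = 4.9667

S is symmetric (S[j,i] = S[i,j]). Assembling:

S = [[5.8667, -0.3333],
 [-0.3333, 4.9667]]


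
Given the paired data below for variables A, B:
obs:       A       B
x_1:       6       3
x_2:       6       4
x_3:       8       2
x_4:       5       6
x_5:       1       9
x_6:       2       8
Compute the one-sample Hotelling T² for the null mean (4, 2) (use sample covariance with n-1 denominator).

Step 1 — sample mean vector:
  mean(A) = (6 + 6 + 8 + 5 + 1 + 2) / 6 = 28/6 = 4.6667
  mean(B) = (3 + 4 + 2 + 6 + 9 + 8) / 6 = 32/6 = 5.3333
  x̄ = (4.6667, 5.3333),  deviation x̄ - mu_0 = (4.6667, 5.3333) - (4, 2) = (0.6667, 3.3333).

Step 2 — sample covariance matrix, S[i,j] = (1/(n-1)) · Σ_k (x_{k,i} - mean_i) · (x_{k,j} - mean_j), divisor n-1 = 5:
  S[A,A] = ((1.3333)·(1.3333) + (1.3333)·(1.3333) + (3.3333)·(3.3333) + (0.3333)·(0.3333) + (-3.6667)·(-3.6667) + (-2.6667)·(-2.6667)) / 5 = 35.3333/5 = 7.0667
  S[A,B] = ((1.3333)·(-2.3333) + (1.3333)·(-1.3333) + (3.3333)·(-3.3333) + (0.3333)·(0.6667) + (-3.6667)·(3.6667) + (-2.6667)·(2.6667)) / 5 = -36.3333/5 = -7.2667
  S[B,B] = ((-2.3333)·(-2.3333) + (-1.3333)·(-1.3333) + (-3.3333)·(-3.3333) + (0.6667)·(0.6667) + (3.6667)·(3.6667) + (2.6667)·(2.6667)) / 5 = 39.3333/5 = 7.8667
  S = [[7.0667, -7.2667],
 [-7.2667, 7.8667]].

Step 3 — invert S. det(S) = 7.0667·7.8667 - (-7.2667)² = 2.7867.
  S^{-1} = (1/det) · [[d, -b], [-b, a]] = [[2.823, 2.6077],
 [2.6077, 2.5359]].

Step 4 — quadratic form (x̄ - mu_0)^T · S^{-1} · (x̄ - mu_0):
  S^{-1} · (x̄ - mu_0) = (10.5742, 10.1914),
  (x̄ - mu_0)^T · [...] = (0.6667)·(10.5742) + (3.3333)·(10.1914) = 41.0207.

Step 5 — scale by n: T² = 6 · 41.0207 = 246.1244.

T² ≈ 246.1244


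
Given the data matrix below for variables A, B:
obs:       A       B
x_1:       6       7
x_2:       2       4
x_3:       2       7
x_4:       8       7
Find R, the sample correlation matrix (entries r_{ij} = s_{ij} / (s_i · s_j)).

Step 1 — column means:
  mean(A) = (6 + 2 + 2 + 8) / 4 = 18/4 = 4.5
  mean(B) = (7 + 4 + 7 + 7) / 4 = 25/4 = 6.25

Step 2 — sample variances and covariances s[i,j] = (1/(n-1)) · Σ_k (x_{k,i} - mean_i) · (x_{k,j} - mean_j), with n-1 = 3:
  s[A,A] = ((1.5)·(1.5) + (-2.5)·(-2.5) + (-2.5)·(-2.5) + (3.5)·(3.5)) / 3 = 27/3 = 9
  s[A,B] = ((1.5)·(0.75) + (-2.5)·(-2.25) + (-2.5)·(0.75) + (3.5)·(0.75)) / 3 = 7.5/3 = 2.5
  s[B,B] = ((0.75)·(0.75) + (-2.25)·(-2.25) + (0.75)·(0.75) + (0.75)·(0.75)) / 3 = 6.75/3 = 2.25
  Sample standard deviations s_i = √(s[i,i]):
  s(A) = √(9) = 3
  s(B) = √(2.25) = 1.5

Step 3 — r_{ij} = s_{ij} / (s_i · s_j):
  r[A,A] = 1 (diagonal).
  r[A,B] = 2.5 / (3 · 1.5) = 2.5 / 4.5 = 0.5556
  r[B,B] = 1 (diagonal).

R is symmetric with unit diagonal. Assembling:

R = [[1, 0.5556],
 [0.5556, 1]]


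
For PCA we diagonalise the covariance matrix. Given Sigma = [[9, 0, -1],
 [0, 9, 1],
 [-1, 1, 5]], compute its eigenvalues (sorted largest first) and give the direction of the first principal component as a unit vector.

Step 1 — characteristic polynomial p(λ) = det(λI - Sigma) = λ³ - tr·λ² + c_1·λ - det, where tr = trace, c_1 = sum of the principal 2×2 minors, det = det(Sigma):
  tr = 9 + 9 + 5 = 23,
  c_1 = (9·9 - (0)²) + (9·5 - (-1)²) + (9·5 - (1)²) = 81 + 44 + 44 = 169,
  det = 9·(9·5 - (1)²) - (0)·((0)·5 - (1)·(-1)) + (-1)·((0)·(1) - 9·(-1)) = 9·(44) - (0)·(1) + (-1)·(9) = 387.
  So p(λ) = λ³ - 23λ² + 169λ - 387.
Step 2 — look for an integer root (rational root theorem: any rational root is an integer divisor of 387). Testing λ = 9:
  p(9) = 729 - 1863 + 1521 - 387 = 0  ✓
  Dividing out (λ - 9): p(λ) = (λ - 9)(λ² - 14λ + 43).
Step 3 — remaining eigenvalues from the quadratic λ² - 14λ + 43 = 0:
  Δ = 14² - 4·43 = 196 - 172 = 24,  λ = (14 ± √24)/2 = (14 ± 4.899)/2 ≈ 9.4495 or 4.5505.
  Sorted: λ_1 = 9.4495,  λ_2 = 9,  λ_3 = 4.5505  (check: sum = 23 = tr ✓).

Step 4 — unit eigenvector for λ_1 ≈ 9.4495: v spans the null space of (Sigma - λ_1 I), whose rows are
  r_1 = (-0.4495, 0, -1),  r_2 = (0, -0.4495, 1),  r_3 = (-1, 1, -4.4495).
  v is orthogonal to every row, so take v ∝ r_1 × r_2 = ((0)·(1) - (-1)·(-0.4495), (-1)·(0) - (-0.4495)·(1), (-0.4495)·(-0.4495) - (0)·(0)) ≈ (-0.4495, 0.4495, 0.202).
  Rescale (multiply by -1 so the first nonzero entry is positive): u = (0.4495, -0.4495, -0.202).
  ||u|| = √((0.4495)² + (-0.4495)² + (-0.202)²) = √(0.4449) ≈ 0.667,  v_1 = u/||u|| ≈ (0.6739, -0.6739, -0.3029) (||v_1|| = 1).

λ_1 = 9.4495,  λ_2 = 9,  λ_3 = 4.5505;  v_1 ≈ (0.6739, -0.6739, -0.3029)


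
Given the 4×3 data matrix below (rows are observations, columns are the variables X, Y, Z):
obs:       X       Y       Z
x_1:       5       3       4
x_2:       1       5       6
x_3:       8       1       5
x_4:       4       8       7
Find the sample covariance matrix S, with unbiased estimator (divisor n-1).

Step 1 — column means:
  mean(X) = (5 + 1 + 8 + 4) / 4 = 18/4 = 4.5
  mean(Y) = (3 + 5 + 1 + 8) / 4 = 17/4 = 4.25
  mean(Z) = (4 + 6 + 5 + 7) / 4 = 22/4 = 5.5

Step 2 — sample covariance S[i,j] = (1/(n-1)) · Σ_k (x_{k,i} - mean_i) · (x_{k,j} - mean_j), with n-1 = 3.
  S[X,X] = ((0.5)·(0.5) + (-3.5)·(-3.5) + (3.5)·(3.5) + (-0.5)·(-0.5)) / 3 = 25/3 = 8.3333
  S[X,Y] = ((0.5)·(-1.25) + (-3.5)·(0.75) + (3.5)·(-3.25) + (-0.5)·(3.75)) / 3 = -16.5/3 = -5.5
  S[X,Z] = ((0.5)·(-1.5) + (-3.5)·(0.5) + (3.5)·(-0.5) + (-0.5)·(1.5)) / 3 = -5/3 = -1.6667
  S[Y,Y] = ((-1.25)·(-1.25) + (0.75)·(0.75) + (-3.25)·(-3.25) + (3.75)·(3.75)) / 3 = 26.75/3 = 8.9167
  S[Y,Z] = ((-1.25)·(-1.5) + (0.75)·(0.5) + (-3.25)·(-0.5) + (3.75)·(1.5)) / 3 = 9.5/3 = 3.1667
  S[Z,Z] = ((-1.5)·(-1.5) + (0.5)·(0.5) + (-0.5)·(-0.5) + (1.5)·(1.5)) / 3 = 5/3 = 1.6667

S is symmetric (S[j,i] = S[i,j]). Assembling:

S = [[8.3333, -5.5, -1.6667],
 [-5.5, 8.9167, 3.1667],
 [-1.6667, 3.1667, 1.6667]]


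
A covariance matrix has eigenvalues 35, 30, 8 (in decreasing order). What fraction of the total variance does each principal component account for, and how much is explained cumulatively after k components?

Step 1 — total variance = trace(Sigma) = Σ λ_i = 35 + 30 + 8 = 73.

Step 2 — fraction explained by component i = λ_i / Σ λ:
  PC1: 35/73 = 0.4795
  PC2: 30/73 = 0.411
  PC3: 8/73 = 0.1096

Step 3 — cumulative fraction after k components = (λ_1 + ... + λ_k) / Σ λ:
  k = 1: 35/73 = 0.4795
  k = 2: (35 + 30)/73 = 65/73 = 0.8904
  k = 3: (35 + 30 + 8)/73 = 73/73 = 1

Summary (fraction, with percent):

explained: PC1 0.4795 (47.95%), PC2 0.411 (41.1%), PC3 0.1096 (10.96%);  cumulative: 0.4795, 0.8904, 1


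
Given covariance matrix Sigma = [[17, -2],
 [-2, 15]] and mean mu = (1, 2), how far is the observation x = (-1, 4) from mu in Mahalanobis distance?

Step 1 — centre the observation: (x - mu) = (-2, 2).

Step 2 — invert Sigma. det(Sigma) = 17·15 - (-2)² = 251.
  Sigma^{-1} = (1/det) · [[d, -b], [-b, a]] = [[0.0598, 0.008],
 [0.008, 0.0677]].

Step 3 — form the quadratic (x - mu)^T · Sigma^{-1} · (x - mu):
  Sigma^{-1} · (x - mu) = (-0.1036, 0.1195).
  (x - mu)^T · [Sigma^{-1} · (x - mu)] = (-2)·(-0.1036) + (2)·(0.1195) = 0.4462.

Step 4 — take square root: d = √(0.4462) ≈ 0.668.

d(x, mu) = √(0.4462) ≈ 0.668


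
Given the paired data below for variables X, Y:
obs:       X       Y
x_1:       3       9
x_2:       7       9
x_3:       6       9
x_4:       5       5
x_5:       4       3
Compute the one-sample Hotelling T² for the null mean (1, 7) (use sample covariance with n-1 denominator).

Step 1 — sample mean vector:
  mean(X) = (3 + 7 + 6 + 5 + 4) / 5 = 25/5 = 5
  mean(Y) = (9 + 9 + 9 + 5 + 3) / 5 = 35/5 = 7
  x̄ = (5, 7),  deviation x̄ - mu_0 = (5, 7) - (1, 7) = (4, 0).

Step 2 — sample covariance matrix, S[i,j] = (1/(n-1)) · Σ_k (x_{k,i} - mean_i) · (x_{k,j} - mean_j), divisor n-1 = 4:
  S[X,X] = ((-2)·(-2) + (2)·(2) + (1)·(1) + (0)·(0) + (-1)·(-1)) / 4 = 10/4 = 2.5
  S[X,Y] = ((-2)·(2) + (2)·(2) + (1)·(2) + (0)·(-2) + (-1)·(-4)) / 4 = 6/4 = 1.5
  S[Y,Y] = ((2)·(2) + (2)·(2) + (2)·(2) + (-2)·(-2) + (-4)·(-4)) / 4 = 32/4 = 8
  S = [[2.5, 1.5],
 [1.5, 8]].

Step 3 — invert S. det(S) = 2.5·8 - (1.5)² = 17.75.
  S^{-1} = (1/det) · [[d, -b], [-b, a]] = [[0.4507, -0.0845],
 [-0.0845, 0.1408]].

Step 4 — quadratic form (x̄ - mu_0)^T · S^{-1} · (x̄ - mu_0):
  S^{-1} · (x̄ - mu_0) = (1.8028, -0.338),
  (x̄ - mu_0)^T · [...] = (4)·(1.8028) + (0)·(-0.338) = 7.2113.

Step 5 — scale by n: T² = 5 · 7.2113 = 36.0563.

T² ≈ 36.0563


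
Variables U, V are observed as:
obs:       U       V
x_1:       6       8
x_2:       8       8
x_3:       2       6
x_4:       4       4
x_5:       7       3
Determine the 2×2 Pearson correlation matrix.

Step 1 — column means:
  mean(U) = (6 + 8 + 2 + 4 + 7) / 5 = 27/5 = 5.4
  mean(V) = (8 + 8 + 6 + 4 + 3) / 5 = 29/5 = 5.8

Step 2 — sample variances and covariances s[i,j] = (1/(n-1)) · Σ_k (x_{k,i} - mean_i) · (x_{k,j} - mean_j), with n-1 = 4:
  s[U,U] = ((0.6)·(0.6) + (2.6)·(2.6) + (-3.4)·(-3.4) + (-1.4)·(-1.4) + (1.6)·(1.6)) / 4 = 23.2/4 = 5.8
  s[U,V] = ((0.6)·(2.2) + (2.6)·(2.2) + (-3.4)·(0.2) + (-1.4)·(-1.8) + (1.6)·(-2.8)) / 4 = 4.4/4 = 1.1
  s[V,V] = ((2.2)·(2.2) + (2.2)·(2.2) + (0.2)·(0.2) + (-1.8)·(-1.8) + (-2.8)·(-2.8)) / 4 = 20.8/4 = 5.2
  Sample standard deviations s_i = √(s[i,i]):
  s(U) = √(5.8) = 2.4083
  s(V) = √(5.2) = 2.2804

Step 3 — r_{ij} = s_{ij} / (s_i · s_j):
  r[U,U] = 1 (diagonal).
  r[U,V] = 1.1 / (2.4083 · 2.2804) = 1.1 / 5.4918 = 0.2003
  r[V,V] = 1 (diagonal).

R is symmetric with unit diagonal. Assembling:

R = [[1, 0.2003],
 [0.2003, 1]]


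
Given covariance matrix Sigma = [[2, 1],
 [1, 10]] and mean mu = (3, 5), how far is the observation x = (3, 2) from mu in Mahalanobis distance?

Step 1 — centre the observation: (x - mu) = (0, -3).

Step 2 — invert Sigma. det(Sigma) = 2·10 - (1)² = 19.
  Sigma^{-1} = (1/det) · [[d, -b], [-b, a]] = [[0.5263, -0.0526],
 [-0.0526, 0.1053]].

Step 3 — form the quadratic (x - mu)^T · Sigma^{-1} · (x - mu):
  Sigma^{-1} · (x - mu) = (0.1579, -0.3158).
  (x - mu)^T · [Sigma^{-1} · (x - mu)] = (0)·(0.1579) + (-3)·(-0.3158) = 0.9474.

Step 4 — take square root: d = √(0.9474) ≈ 0.9733.

d(x, mu) = √(0.9474) ≈ 0.9733


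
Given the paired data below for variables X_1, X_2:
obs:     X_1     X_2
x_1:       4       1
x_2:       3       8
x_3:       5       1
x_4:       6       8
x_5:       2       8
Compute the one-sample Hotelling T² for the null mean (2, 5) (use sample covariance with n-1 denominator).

Step 1 — sample mean vector:
  mean(X_1) = (4 + 3 + 5 + 6 + 2) / 5 = 20/5 = 4
  mean(X_2) = (1 + 8 + 1 + 8 + 8) / 5 = 26/5 = 5.2
  x̄ = (4, 5.2),  deviation x̄ - mu_0 = (4, 5.2) - (2, 5) = (2, 0.2).

Step 2 — sample covariance matrix, S[i,j] = (1/(n-1)) · Σ_k (x_{k,i} - mean_i) · (x_{k,j} - mean_j), divisor n-1 = 4:
  S[X_1,X_1] = ((0)·(0) + (-1)·(-1) + (1)·(1) + (2)·(2) + (-2)·(-2)) / 4 = 10/4 = 2.5
  S[X_1,X_2] = ((0)·(-4.2) + (-1)·(2.8) + (1)·(-4.2) + (2)·(2.8) + (-2)·(2.8)) / 4 = -7/4 = -1.75
  S[X_2,X_2] = ((-4.2)·(-4.2) + (2.8)·(2.8) + (-4.2)·(-4.2) + (2.8)·(2.8) + (2.8)·(2.8)) / 4 = 58.8/4 = 14.7
  S = [[2.5, -1.75],
 [-1.75, 14.7]].

Step 3 — invert S. det(S) = 2.5·14.7 - (-1.75)² = 33.6875.
  S^{-1} = (1/det) · [[d, -b], [-b, a]] = [[0.4364, 0.0519],
 [0.0519, 0.0742]].

Step 4 — quadratic form (x̄ - mu_0)^T · S^{-1} · (x̄ - mu_0):
  S^{-1} · (x̄ - mu_0) = (0.8831, 0.1187),
  (x̄ - mu_0)^T · [...] = (2)·(0.8831) + (0.2)·(0.1187) = 1.79.

Step 5 — scale by n: T² = 5 · 1.79 = 8.9499.

T² ≈ 8.9499


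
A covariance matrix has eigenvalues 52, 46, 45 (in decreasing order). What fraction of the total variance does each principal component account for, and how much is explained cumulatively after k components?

Step 1 — total variance = trace(Sigma) = Σ λ_i = 52 + 46 + 45 = 143.

Step 2 — fraction explained by component i = λ_i / Σ λ:
  PC1: 52/143 = 0.3636
  PC2: 46/143 = 0.3217
  PC3: 45/143 = 0.3147

Step 3 — cumulative fraction after k components = (λ_1 + ... + λ_k) / Σ λ:
  k = 1: 52/143 = 0.3636
  k = 2: (52 + 46)/143 = 98/143 = 0.6853
  k = 3: (52 + 46 + 45)/143 = 143/143 = 1

Summary (fraction, with percent):

explained: PC1 0.3636 (36.36%), PC2 0.3217 (32.17%), PC3 0.3147 (31.47%);  cumulative: 0.3636, 0.6853, 1


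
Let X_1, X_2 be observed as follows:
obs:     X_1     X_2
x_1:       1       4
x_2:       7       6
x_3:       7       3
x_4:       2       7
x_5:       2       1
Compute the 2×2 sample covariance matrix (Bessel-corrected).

Step 1 — column means:
  mean(X_1) = (1 + 7 + 7 + 2 + 2) / 5 = 19/5 = 3.8
  mean(X_2) = (4 + 6 + 3 + 7 + 1) / 5 = 21/5 = 4.2

Step 2 — sample covariance S[i,j] = (1/(n-1)) · Σ_k (x_{k,i} - mean_i) · (x_{k,j} - mean_j), with n-1 = 4.
  S[X_1,X_1] = ((-2.8)·(-2.8) + (3.2)·(3.2) + (3.2)·(3.2) + (-1.8)·(-1.8) + (-1.8)·(-1.8)) / 4 = 34.8/4 = 8.7
  S[X_1,X_2] = ((-2.8)·(-0.2) + (3.2)·(1.8) + (3.2)·(-1.2) + (-1.8)·(2.8) + (-1.8)·(-3.2)) / 4 = 3.2/4 = 0.8
  S[X_2,X_2] = ((-0.2)·(-0.2) + (1.8)·(1.8) + (-1.2)·(-1.2) + (2.8)·(2.8) + (-3.2)·(-3.2)) / 4 = 22.8/4 = 5.7

S is symmetric (S[j,i] = S[i,j]). Assembling:

S = [[8.7, 0.8],
 [0.8, 5.7]]


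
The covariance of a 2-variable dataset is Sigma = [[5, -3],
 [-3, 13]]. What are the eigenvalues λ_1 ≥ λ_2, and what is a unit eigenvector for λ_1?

Step 1 — characteristic polynomial of 2×2 Sigma:
  det(Sigma - λI) = λ² - trace · λ + det = 0.
  trace = 5 + 13 = 18, det = 5·13 - (-3)² = 56.
Step 2 — discriminant:
  Δ = trace² - 4·det = 324 - 224 = 100.
Step 3 — eigenvalues:
  λ = (trace ± √Δ)/2 = (18 ± 10)/2,
  λ_1 = 14,  λ_2 = 4.

Step 4 — unit eigenvector for λ_1: solve (Sigma - λ_1 I)v = 0. First row:
  (5 - 14)·v_x + (-3)·v_y = 0, i.e. (-9)·v_x + (-3)·v_y = 0,
  so v ∝ (b, λ_1 - a) = (-3, 9); multiply by -1 so the first entry is positive: u = (3, -9).
  ||u|| = √((3)² + (-9)²) = √(90) ≈ 9.4868,
  v_1 = u/||u|| ≈ (0.3162, -0.9487) (||v_1|| = 1).

λ_1 = 14,  λ_2 = 4;  v_1 ≈ (0.3162, -0.9487)


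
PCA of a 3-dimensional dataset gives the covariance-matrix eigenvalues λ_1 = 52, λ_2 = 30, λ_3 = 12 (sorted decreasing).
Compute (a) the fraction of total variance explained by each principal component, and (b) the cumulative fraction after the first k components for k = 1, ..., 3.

Step 1 — total variance = trace(Sigma) = Σ λ_i = 52 + 30 + 12 = 94.

Step 2 — fraction explained by component i = λ_i / Σ λ:
  PC1: 52/94 = 0.5532
  PC2: 30/94 = 0.3191
  PC3: 12/94 = 0.1277

Step 3 — cumulative fraction after k components = (λ_1 + ... + λ_k) / Σ λ:
  k = 1: 52/94 = 0.5532
  k = 2: (52 + 30)/94 = 82/94 = 0.8723
  k = 3: (52 + 30 + 12)/94 = 94/94 = 1

Summary (fraction, with percent):

explained: PC1 0.5532 (55.32%), PC2 0.3191 (31.91%), PC3 0.1277 (12.77%);  cumulative: 0.5532, 0.8723, 1


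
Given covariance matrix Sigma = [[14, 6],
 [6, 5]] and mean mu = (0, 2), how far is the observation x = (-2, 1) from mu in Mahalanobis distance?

Step 1 — centre the observation: (x - mu) = (-2, -1).

Step 2 — invert Sigma. det(Sigma) = 14·5 - (6)² = 34.
  Sigma^{-1} = (1/det) · [[d, -b], [-b, a]] = [[0.1471, -0.1765],
 [-0.1765, 0.4118]].

Step 3 — form the quadratic (x - mu)^T · Sigma^{-1} · (x - mu):
  Sigma^{-1} · (x - mu) = (-0.1176, -0.0588).
  (x - mu)^T · [Sigma^{-1} · (x - mu)] = (-2)·(-0.1176) + (-1)·(-0.0588) = 0.2941.

Step 4 — take square root: d = √(0.2941) ≈ 0.5423.

d(x, mu) = √(0.2941) ≈ 0.5423


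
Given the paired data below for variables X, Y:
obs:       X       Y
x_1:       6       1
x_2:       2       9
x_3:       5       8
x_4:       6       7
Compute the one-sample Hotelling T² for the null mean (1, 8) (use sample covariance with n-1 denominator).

Step 1 — sample mean vector:
  mean(X) = (6 + 2 + 5 + 6) / 4 = 19/4 = 4.75
  mean(Y) = (1 + 9 + 8 + 7) / 4 = 25/4 = 6.25
  x̄ = (4.75, 6.25),  deviation x̄ - mu_0 = (4.75, 6.25) - (1, 8) = (3.75, -1.75).

Step 2 — sample covariance matrix, S[i,j] = (1/(n-1)) · Σ_k (x_{k,i} - mean_i) · (x_{k,j} - mean_j), divisor n-1 = 3:
  S[X,X] = ((1.25)·(1.25) + (-2.75)·(-2.75) + (0.25)·(0.25) + (1.25)·(1.25)) / 3 = 10.75/3 = 3.5833
  S[X,Y] = ((1.25)·(-5.25) + (-2.75)·(2.75) + (0.25)·(1.75) + (1.25)·(0.75)) / 3 = -12.75/3 = -4.25
  S[Y,Y] = ((-5.25)·(-5.25) + (2.75)·(2.75) + (1.75)·(1.75) + (0.75)·(0.75)) / 3 = 38.75/3 = 12.9167
  S = [[3.5833, -4.25],
 [-4.25, 12.9167]].

Step 3 — invert S. det(S) = 3.5833·12.9167 - (-4.25)² = 28.2222.
  S^{-1} = (1/det) · [[d, -b], [-b, a]] = [[0.4577, 0.1506],
 [0.1506, 0.127]].

Step 4 — quadratic form (x̄ - mu_0)^T · S^{-1} · (x̄ - mu_0):
  S^{-1} · (x̄ - mu_0) = (1.4528, 0.3425),
  (x̄ - mu_0)^T · [...] = (3.75)·(1.4528) + (-1.75)·(0.3425) = 4.8484.

Step 5 — scale by n: T² = 4 · 4.8484 = 19.3937.

T² ≈ 19.3937


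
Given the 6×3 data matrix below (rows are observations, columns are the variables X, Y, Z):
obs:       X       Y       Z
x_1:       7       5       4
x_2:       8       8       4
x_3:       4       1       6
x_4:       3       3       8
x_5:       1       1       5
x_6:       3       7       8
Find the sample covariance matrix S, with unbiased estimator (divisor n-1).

Step 1 — column means:
  mean(X) = (7 + 8 + 4 + 3 + 1 + 3) / 6 = 26/6 = 4.3333
  mean(Y) = (5 + 8 + 1 + 3 + 1 + 7) / 6 = 25/6 = 4.1667
  mean(Z) = (4 + 4 + 6 + 8 + 5 + 8) / 6 = 35/6 = 5.8333

Step 2 — sample covariance S[i,j] = (1/(n-1)) · Σ_k (x_{k,i} - mean_i) · (x_{k,j} - mean_j), with n-1 = 5.
  S[X,X] = ((2.6667)·(2.6667) + (3.6667)·(3.6667) + (-0.3333)·(-0.3333) + (-1.3333)·(-1.3333) + (-3.3333)·(-3.3333) + (-1.3333)·(-1.3333)) / 5 = 35.3333/5 = 7.0667
  S[X,Y] = ((2.6667)·(0.8333) + (3.6667)·(3.8333) + (-0.3333)·(-3.1667) + (-1.3333)·(-1.1667) + (-3.3333)·(-3.1667) + (-1.3333)·(2.8333)) / 5 = 25.6667/5 = 5.1333
  S[X,Z] = ((2.6667)·(-1.8333) + (3.6667)·(-1.8333) + (-0.3333)·(0.1667) + (-1.3333)·(2.1667) + (-3.3333)·(-0.8333) + (-1.3333)·(2.1667)) / 5 = -14.6667/5 = -2.9333
  S[Y,Y] = ((0.8333)·(0.8333) + (3.8333)·(3.8333) + (-3.1667)·(-3.1667) + (-1.1667)·(-1.1667) + (-3.1667)·(-3.1667) + (2.8333)·(2.8333)) / 5 = 44.8333/5 = 8.9667
  S[Y,Z] = ((0.8333)·(-1.8333) + (3.8333)·(-1.8333) + (-3.1667)·(0.1667) + (-1.1667)·(2.1667) + (-3.1667)·(-0.8333) + (2.8333)·(2.1667)) / 5 = -2.8333/5 = -0.5667
  S[Z,Z] = ((-1.8333)·(-1.8333) + (-1.8333)·(-1.8333) + (0.1667)·(0.1667) + (2.1667)·(2.1667) + (-0.8333)·(-0.8333) + (2.1667)·(2.1667)) / 5 = 16.8333/5 = 3.3667

S is symmetric (S[j,i] = S[i,j]). Assembling:

S = [[7.0667, 5.1333, -2.9333],
 [5.1333, 8.9667, -0.5667],
 [-2.9333, -0.5667, 3.3667]]


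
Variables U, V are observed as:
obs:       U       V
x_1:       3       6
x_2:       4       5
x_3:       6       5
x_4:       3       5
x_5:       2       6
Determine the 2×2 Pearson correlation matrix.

Step 1 — column means:
  mean(U) = (3 + 4 + 6 + 3 + 2) / 5 = 18/5 = 3.6
  mean(V) = (6 + 5 + 5 + 5 + 6) / 5 = 27/5 = 5.4

Step 2 — sample variances and covariances s[i,j] = (1/(n-1)) · Σ_k (x_{k,i} - mean_i) · (x_{k,j} - mean_j), with n-1 = 4:
  s[U,U] = ((-0.6)·(-0.6) + (0.4)·(0.4) + (2.4)·(2.4) + (-0.6)·(-0.6) + (-1.6)·(-1.6)) / 4 = 9.2/4 = 2.3
  s[U,V] = ((-0.6)·(0.6) + (0.4)·(-0.4) + (2.4)·(-0.4) + (-0.6)·(-0.4) + (-1.6)·(0.6)) / 4 = -2.2/4 = -0.55
  s[V,V] = ((0.6)·(0.6) + (-0.4)·(-0.4) + (-0.4)·(-0.4) + (-0.4)·(-0.4) + (0.6)·(0.6)) / 4 = 1.2/4 = 0.3
  Sample standard deviations s_i = √(s[i,i]):
  s(U) = √(2.3) = 1.5166
  s(V) = √(0.3) = 0.5477

Step 3 — r_{ij} = s_{ij} / (s_i · s_j):
  r[U,U] = 1 (diagonal).
  r[U,V] = -0.55 / (1.5166 · 0.5477) = -0.55 / 0.8307 = -0.6621
  r[V,V] = 1 (diagonal).

R is symmetric with unit diagonal. Assembling:

R = [[1, -0.6621],
 [-0.6621, 1]]


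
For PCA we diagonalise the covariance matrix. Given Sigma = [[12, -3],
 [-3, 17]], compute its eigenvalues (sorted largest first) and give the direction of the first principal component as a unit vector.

Step 1 — characteristic polynomial of 2×2 Sigma:
  det(Sigma - λI) = λ² - trace · λ + det = 0.
  trace = 12 + 17 = 29, det = 12·17 - (-3)² = 195.
Step 2 — discriminant:
  Δ = trace² - 4·det = 841 - 780 = 61.
Step 3 — eigenvalues:
  λ = (trace ± √Δ)/2 = (29 ± 7.8102)/2,
  λ_1 = 18.4051,  λ_2 = 10.5949.

Step 4 — unit eigenvector for λ_1: solve (Sigma - λ_1 I)v = 0. First row:
  (12 - 18.4051)·v_x + (-3)·v_y = 0, i.e. (-6.4051)·v_x + (-3)·v_y = 0,
  so v ∝ (b, λ_1 - a) = (-3, 6.4051); multiply by -1 so the first entry is positive: u = (3, -6.4051).
  ||u|| = √((3)² + (-6.4051)²) = √(50.0256) ≈ 7.0729,
  v_1 = u/||u|| ≈ (0.4242, -0.9056) (||v_1|| = 1).

λ_1 = 18.4051,  λ_2 = 10.5949;  v_1 ≈ (0.4242, -0.9056)


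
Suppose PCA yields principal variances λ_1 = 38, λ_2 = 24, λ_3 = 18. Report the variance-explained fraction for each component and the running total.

Step 1 — total variance = trace(Sigma) = Σ λ_i = 38 + 24 + 18 = 80.

Step 2 — fraction explained by component i = λ_i / Σ λ:
  PC1: 38/80 = 0.475
  PC2: 24/80 = 0.3
  PC3: 18/80 = 0.225

Step 3 — cumulative fraction after k components = (λ_1 + ... + λ_k) / Σ λ:
  k = 1: 38/80 = 0.475
  k = 2: (38 + 24)/80 = 62/80 = 0.775
  k = 3: (38 + 24 + 18)/80 = 80/80 = 1

Summary (fraction, with percent):

explained: PC1 0.475 (47.5%), PC2 0.3 (30%), PC3 0.225 (22.5%);  cumulative: 0.475, 0.775, 1


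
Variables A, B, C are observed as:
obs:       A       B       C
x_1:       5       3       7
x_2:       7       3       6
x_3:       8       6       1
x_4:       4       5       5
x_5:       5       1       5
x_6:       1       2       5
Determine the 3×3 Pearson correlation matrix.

Step 1 — column means:
  mean(A) = (5 + 7 + 8 + 4 + 5 + 1) / 6 = 30/6 = 5
  mean(B) = (3 + 3 + 6 + 5 + 1 + 2) / 6 = 20/6 = 3.3333
  mean(C) = (7 + 6 + 1 + 5 + 5 + 5) / 6 = 29/6 = 4.8333

Step 2 — sample variances and covariances s[i,j] = (1/(n-1)) · Σ_k (x_{k,i} - mean_i) · (x_{k,j} - mean_j), with n-1 = 5:
  s[A,A] = ((0)·(0) + (2)·(2) + (3)·(3) + (-1)·(-1) + (0)·(0) + (-4)·(-4)) / 5 = 30/5 = 6
  s[A,B] = ((0)·(-0.3333) + (2)·(-0.3333) + (3)·(2.6667) + (-1)·(1.6667) + (0)·(-2.3333) + (-4)·(-1.3333)) / 5 = 11/5 = 2.2
  s[A,C] = ((0)·(2.1667) + (2)·(1.1667) + (3)·(-3.8333) + (-1)·(0.1667) + (0)·(0.1667) + (-4)·(0.1667)) / 5 = -10/5 = -2
  s[B,B] = ((-0.3333)·(-0.3333) + (-0.3333)·(-0.3333) + (2.6667)·(2.6667) + (1.6667)·(1.6667) + (-2.3333)·(-2.3333) + (-1.3333)·(-1.3333)) / 5 = 17.3333/5 = 3.4667
  s[B,C] = ((-0.3333)·(2.1667) + (-0.3333)·(1.1667) + (2.6667)·(-3.8333) + (1.6667)·(0.1667) + (-2.3333)·(0.1667) + (-1.3333)·(0.1667)) / 5 = -11.6667/5 = -2.3333
  s[C,C] = ((2.1667)·(2.1667) + (1.1667)·(1.1667) + (-3.8333)·(-3.8333) + (0.1667)·(0.1667) + (0.1667)·(0.1667) + (0.1667)·(0.1667)) / 5 = 20.8333/5 = 4.1667
  Sample standard deviations s_i = √(s[i,i]):
  s(A) = √(6) = 2.4495
  s(B) = √(3.4667) = 1.8619
  s(C) = √(4.1667) = 2.0412

Step 3 — r_{ij} = s_{ij} / (s_i · s_j):
  r[A,A] = 1 (diagonal).
  r[A,B] = 2.2 / (2.4495 · 1.8619) = 2.2 / 4.5607 = 0.4824
  r[A,C] = -2 / (2.4495 · 2.0412) = -2 / 5 = -0.4
  r[B,B] = 1 (diagonal).
  r[B,C] = -2.3333 / (1.8619 · 2.0412) = -2.3333 / 3.8006 = -0.6139
  r[C,C] = 1 (diagonal).

R is symmetric with unit diagonal. Assembling:

R = [[1, 0.4824, -0.4],
 [0.4824, 1, -0.6139],
 [-0.4, -0.6139, 1]]


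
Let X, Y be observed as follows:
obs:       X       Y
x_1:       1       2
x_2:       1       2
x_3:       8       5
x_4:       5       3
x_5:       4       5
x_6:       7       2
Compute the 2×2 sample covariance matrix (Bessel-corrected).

Step 1 — column means:
  mean(X) = (1 + 1 + 8 + 5 + 4 + 7) / 6 = 26/6 = 4.3333
  mean(Y) = (2 + 2 + 5 + 3 + 5 + 2) / 6 = 19/6 = 3.1667

Step 2 — sample covariance S[i,j] = (1/(n-1)) · Σ_k (x_{k,i} - mean_i) · (x_{k,j} - mean_j), with n-1 = 5.
  S[X,X] = ((-3.3333)·(-3.3333) + (-3.3333)·(-3.3333) + (3.6667)·(3.6667) + (0.6667)·(0.6667) + (-0.3333)·(-0.3333) + (2.6667)·(2.6667)) / 5 = 43.3333/5 = 8.6667
  S[X,Y] = ((-3.3333)·(-1.1667) + (-3.3333)·(-1.1667) + (3.6667)·(1.8333) + (0.6667)·(-0.1667) + (-0.3333)·(1.8333) + (2.6667)·(-1.1667)) / 5 = 10.6667/5 = 2.1333
  S[Y,Y] = ((-1.1667)·(-1.1667) + (-1.1667)·(-1.1667) + (1.8333)·(1.8333) + (-0.1667)·(-0.1667) + (1.8333)·(1.8333) + (-1.1667)·(-1.1667)) / 5 = 10.8333/5 = 2.1667

S is symmetric (S[j,i] = S[i,j]). Assembling:

S = [[8.6667, 2.1333],
 [2.1333, 2.1667]]


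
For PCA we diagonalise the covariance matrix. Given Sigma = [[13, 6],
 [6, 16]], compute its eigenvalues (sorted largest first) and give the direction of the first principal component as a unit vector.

Step 1 — characteristic polynomial of 2×2 Sigma:
  det(Sigma - λI) = λ² - trace · λ + det = 0.
  trace = 13 + 16 = 29, det = 13·16 - (6)² = 172.
Step 2 — discriminant:
  Δ = trace² - 4·det = 841 - 688 = 153.
Step 3 — eigenvalues:
  λ = (trace ± √Δ)/2 = (29 ± 12.3693)/2,
  λ_1 = 20.6847,  λ_2 = 8.3153.

Step 4 — unit eigenvector for λ_1: solve (Sigma - λ_1 I)v = 0. First row:
  (13 - 20.6847)·v_x + (6)·v_y = 0, i.e. (-7.6847)·v_x + (6)·v_y = 0,
  so v ∝ (b, λ_1 - a) = (6, 7.6847) = u.
  ||u|| = √((6)² + (7.6847)²) = √(95.054) ≈ 9.7496,
  v_1 = u/||u|| ≈ (0.6154, 0.7882) (||v_1|| = 1).

λ_1 = 20.6847,  λ_2 = 8.3153;  v_1 ≈ (0.6154, 0.7882)


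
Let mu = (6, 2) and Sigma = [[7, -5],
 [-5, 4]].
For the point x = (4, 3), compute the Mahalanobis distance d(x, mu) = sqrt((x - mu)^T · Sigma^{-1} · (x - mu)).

Step 1 — centre the observation: (x - mu) = (-2, 1).

Step 2 — invert Sigma. det(Sigma) = 7·4 - (-5)² = 3.
  Sigma^{-1} = (1/det) · [[d, -b], [-b, a]] = [[1.3333, 1.6667],
 [1.6667, 2.3333]].

Step 3 — form the quadratic (x - mu)^T · Sigma^{-1} · (x - mu):
  Sigma^{-1} · (x - mu) = (-1, -1).
  (x - mu)^T · [Sigma^{-1} · (x - mu)] = (-2)·(-1) + (1)·(-1) = 1.

Step 4 — take square root: d = √(1) ≈ 1.

d(x, mu) = √(1) ≈ 1


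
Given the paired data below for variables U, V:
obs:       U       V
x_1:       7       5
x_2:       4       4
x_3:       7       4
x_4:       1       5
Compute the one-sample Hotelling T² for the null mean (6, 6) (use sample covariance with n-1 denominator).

Step 1 — sample mean vector:
  mean(U) = (7 + 4 + 7 + 1) / 4 = 19/4 = 4.75
  mean(V) = (5 + 4 + 4 + 5) / 4 = 18/4 = 4.5
  x̄ = (4.75, 4.5),  deviation x̄ - mu_0 = (4.75, 4.5) - (6, 6) = (-1.25, -1.5).

Step 2 — sample covariance matrix, S[i,j] = (1/(n-1)) · Σ_k (x_{k,i} - mean_i) · (x_{k,j} - mean_j), divisor n-1 = 3:
  S[U,U] = ((2.25)·(2.25) + (-0.75)·(-0.75) + (2.25)·(2.25) + (-3.75)·(-3.75)) / 3 = 24.75/3 = 8.25
  S[U,V] = ((2.25)·(0.5) + (-0.75)·(-0.5) + (2.25)·(-0.5) + (-3.75)·(0.5)) / 3 = -1.5/3 = -0.5
  S[V,V] = ((0.5)·(0.5) + (-0.5)·(-0.5) + (-0.5)·(-0.5) + (0.5)·(0.5)) / 3 = 1/3 = 0.3333
  S = [[8.25, -0.5],
 [-0.5, 0.3333]].

Step 3 — invert S. det(S) = 8.25·0.3333 - (-0.5)² = 2.5.
  S^{-1} = (1/det) · [[d, -b], [-b, a]] = [[0.1333, 0.2],
 [0.2, 3.3]].

Step 4 — quadratic form (x̄ - mu_0)^T · S^{-1} · (x̄ - mu_0):
  S^{-1} · (x̄ - mu_0) = (-0.4667, -5.2),
  (x̄ - mu_0)^T · [...] = (-1.25)·(-0.4667) + (-1.5)·(-5.2) = 8.3833.

Step 5 — scale by n: T² = 4 · 8.3833 = 33.5333.

T² ≈ 33.5333


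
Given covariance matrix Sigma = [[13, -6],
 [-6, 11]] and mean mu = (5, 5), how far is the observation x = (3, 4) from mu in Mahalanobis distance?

Step 1 — centre the observation: (x - mu) = (-2, -1).

Step 2 — invert Sigma. det(Sigma) = 13·11 - (-6)² = 107.
  Sigma^{-1} = (1/det) · [[d, -b], [-b, a]] = [[0.1028, 0.0561],
 [0.0561, 0.1215]].

Step 3 — form the quadratic (x - mu)^T · Sigma^{-1} · (x - mu):
  Sigma^{-1} · (x - mu) = (-0.2617, -0.2336).
  (x - mu)^T · [Sigma^{-1} · (x - mu)] = (-2)·(-0.2617) + (-1)·(-0.2336) = 0.757.

Step 4 — take square root: d = √(0.757) ≈ 0.8701.

d(x, mu) = √(0.757) ≈ 0.8701


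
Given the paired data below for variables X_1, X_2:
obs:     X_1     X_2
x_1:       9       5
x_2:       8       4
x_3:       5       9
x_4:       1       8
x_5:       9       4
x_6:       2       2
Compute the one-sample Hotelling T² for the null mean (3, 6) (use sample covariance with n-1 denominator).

Step 1 — sample mean vector:
  mean(X_1) = (9 + 8 + 5 + 1 + 9 + 2) / 6 = 34/6 = 5.6667
  mean(X_2) = (5 + 4 + 9 + 8 + 4 + 2) / 6 = 32/6 = 5.3333
  x̄ = (5.6667, 5.3333),  deviation x̄ - mu_0 = (5.6667, 5.3333) - (3, 6) = (2.6667, -0.6667).

Step 2 — sample covariance matrix, S[i,j] = (1/(n-1)) · Σ_k (x_{k,i} - mean_i) · (x_{k,j} - mean_j), divisor n-1 = 5:
  S[X_1,X_1] = ((3.3333)·(3.3333) + (2.3333)·(2.3333) + (-0.6667)·(-0.6667) + (-4.6667)·(-4.6667) + (3.3333)·(3.3333) + (-3.6667)·(-3.6667)) / 5 = 63.3333/5 = 12.6667
  S[X_1,X_2] = ((3.3333)·(-0.3333) + (2.3333)·(-1.3333) + (-0.6667)·(3.6667) + (-4.6667)·(2.6667) + (3.3333)·(-1.3333) + (-3.6667)·(-3.3333)) / 5 = -11.3333/5 = -2.2667
  S[X_2,X_2] = ((-0.3333)·(-0.3333) + (-1.3333)·(-1.3333) + (3.6667)·(3.6667) + (2.6667)·(2.6667) + (-1.3333)·(-1.3333) + (-3.3333)·(-3.3333)) / 5 = 35.3333/5 = 7.0667
  S = [[12.6667, -2.2667],
 [-2.2667, 7.0667]].

Step 3 — invert S. det(S) = 12.6667·7.0667 - (-2.2667)² = 84.3733.
  S^{-1} = (1/det) · [[d, -b], [-b, a]] = [[0.0838, 0.0269],
 [0.0269, 0.1501]].

Step 4 — quadratic form (x̄ - mu_0)^T · S^{-1} · (x̄ - mu_0):
  S^{-1} · (x̄ - mu_0) = (0.2054, -0.0284),
  (x̄ - mu_0)^T · [...] = (2.6667)·(0.2054) + (-0.6667)·(-0.0284) = 0.5668.

Step 5 — scale by n: T² = 6 · 0.5668 = 3.4008.

T² ≈ 3.4008


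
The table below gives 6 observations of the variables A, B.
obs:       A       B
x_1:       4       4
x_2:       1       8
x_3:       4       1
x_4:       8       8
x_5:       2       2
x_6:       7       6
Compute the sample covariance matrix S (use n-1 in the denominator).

Step 1 — column means:
  mean(A) = (4 + 1 + 4 + 8 + 2 + 7) / 6 = 26/6 = 4.3333
  mean(B) = (4 + 8 + 1 + 8 + 2 + 6) / 6 = 29/6 = 4.8333

Step 2 — sample covariance S[i,j] = (1/(n-1)) · Σ_k (x_{k,i} - mean_i) · (x_{k,j} - mean_j), with n-1 = 5.
  S[A,A] = ((-0.3333)·(-0.3333) + (-3.3333)·(-3.3333) + (-0.3333)·(-0.3333) + (3.6667)·(3.6667) + (-2.3333)·(-2.3333) + (2.6667)·(2.6667)) / 5 = 37.3333/5 = 7.4667
  S[A,B] = ((-0.3333)·(-0.8333) + (-3.3333)·(3.1667) + (-0.3333)·(-3.8333) + (3.6667)·(3.1667) + (-2.3333)·(-2.8333) + (2.6667)·(1.1667)) / 5 = 12.3333/5 = 2.4667
  S[B,B] = ((-0.8333)·(-0.8333) + (3.1667)·(3.1667) + (-3.8333)·(-3.8333) + (3.1667)·(3.1667) + (-2.8333)·(-2.8333) + (1.1667)·(1.1667)) / 5 = 44.8333/5 = 8.9667

S is symmetric (S[j,i] = S[i,j]). Assembling:

S = [[7.4667, 2.4667],
 [2.4667, 8.9667]]


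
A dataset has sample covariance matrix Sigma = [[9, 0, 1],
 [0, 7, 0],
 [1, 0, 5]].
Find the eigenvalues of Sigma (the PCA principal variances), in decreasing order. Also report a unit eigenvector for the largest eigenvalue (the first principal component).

Step 1 — characteristic polynomial p(λ) = det(λI - Sigma) = λ³ - tr·λ² + c_1·λ - det, where tr = trace, c_1 = sum of the principal 2×2 minors, det = det(Sigma):
  tr = 9 + 7 + 5 = 21,
  c_1 = (9·7 - (0)²) + (9·5 - (1)²) + (7·5 - (0)²) = 63 + 44 + 35 = 142,
  det = 9·(7·5 - (0)²) - (0)·((0)·5 - (0)·(1)) + (1)·((0)·(0) - 7·(1)) = 9·(35) - (0)·(0) + (1)·(-7) = 308.
  So p(λ) = λ³ - 21λ² + 142λ - 308.
Step 2 — look for an integer root (rational root theorem: any rational root is an integer divisor of 308). Testing λ = 7:
  p(7) = 343 - 1029 + 994 - 308 = 0  ✓
  Dividing out (λ - 7): p(λ) = (λ - 7)(λ² - 14λ + 44).
Step 3 — remaining eigenvalues from the quadratic λ² - 14λ + 44 = 0:
  Δ = 14² - 4·44 = 196 - 176 = 20,  λ = (14 ± √20)/2 = (14 ± 4.4721)/2 ≈ 9.2361 or 4.7639.
  Sorted: λ_1 = 9.2361,  λ_2 = 7,  λ_3 = 4.7639  (check: sum = 21 = tr ✓).

Step 4 — unit eigenvector for λ_1 ≈ 9.2361: v spans the null space of (Sigma - λ_1 I), whose rows are
  r_1 = (-0.2361, 0, 1),  r_2 = (0, -2.2361, 0),  r_3 = (1, 0, -4.2361).
  v is orthogonal to every row, so take v ∝ r_1 × r_2 = ((0)·(0) - (1)·(-2.2361), (1)·(0) - (-0.2361)·(0), (-0.2361)·(-2.2361) - (0)·(0)) ≈ (2.2361, 0, 0.5279).
  Let u = (2.2361, 0, 0.5279).
  ||u|| = √((2.2361)² + (0)² + (0.5279)²) = √(5.2786) ≈ 2.2975,  v_1 = u/||u|| ≈ (0.9732, 0, 0.2298) (||v_1|| = 1).

λ_1 = 9.2361,  λ_2 = 7,  λ_3 = 4.7639;  v_1 ≈ (0.9732, 0, 0.2298)
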